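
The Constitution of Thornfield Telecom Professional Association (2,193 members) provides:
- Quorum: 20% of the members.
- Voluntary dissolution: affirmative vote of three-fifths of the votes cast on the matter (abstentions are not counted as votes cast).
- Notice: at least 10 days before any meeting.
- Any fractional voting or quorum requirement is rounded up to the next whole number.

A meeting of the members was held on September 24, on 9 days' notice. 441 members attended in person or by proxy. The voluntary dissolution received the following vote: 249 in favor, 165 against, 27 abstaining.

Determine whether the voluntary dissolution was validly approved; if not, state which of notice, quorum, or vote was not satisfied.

Notice: 9 days given; 10 required. Not satisfied.
Quorum: 20% of 2,193 = 438.60, rounded up to 439; 441 present. Satisfied.
Vote: requires three-fifths of the votes cast (441 − 27 abstaining = 414); 3/5 of 414 = 248.40, rounded up to 249, so 249 needed; 249 in favor. Satisfied.

Invalid — notice requirement not satisfied.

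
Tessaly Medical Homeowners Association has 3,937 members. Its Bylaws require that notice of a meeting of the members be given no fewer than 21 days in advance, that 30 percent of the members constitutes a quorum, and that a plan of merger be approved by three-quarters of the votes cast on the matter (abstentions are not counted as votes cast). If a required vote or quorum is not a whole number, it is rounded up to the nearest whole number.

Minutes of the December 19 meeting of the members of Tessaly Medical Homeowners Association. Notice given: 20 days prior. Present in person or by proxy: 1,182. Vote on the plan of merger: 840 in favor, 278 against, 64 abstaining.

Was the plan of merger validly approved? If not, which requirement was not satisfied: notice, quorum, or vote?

Invalid — notice requirement not satisfied.

Notice: 20 days given; 21 required. Not satisfied.
Quorum: 30% of 3,937 = 1,181.10, rounded up to 1,182; 1,182 present. Satisfied.
Vote: requires three-fourths of the votes cast (1,182 − 64 abstaining = 1,118); 3/4 of 1118 = 838.50, rounded up to 839, so 839 needed; 840 in favor. Satisfied.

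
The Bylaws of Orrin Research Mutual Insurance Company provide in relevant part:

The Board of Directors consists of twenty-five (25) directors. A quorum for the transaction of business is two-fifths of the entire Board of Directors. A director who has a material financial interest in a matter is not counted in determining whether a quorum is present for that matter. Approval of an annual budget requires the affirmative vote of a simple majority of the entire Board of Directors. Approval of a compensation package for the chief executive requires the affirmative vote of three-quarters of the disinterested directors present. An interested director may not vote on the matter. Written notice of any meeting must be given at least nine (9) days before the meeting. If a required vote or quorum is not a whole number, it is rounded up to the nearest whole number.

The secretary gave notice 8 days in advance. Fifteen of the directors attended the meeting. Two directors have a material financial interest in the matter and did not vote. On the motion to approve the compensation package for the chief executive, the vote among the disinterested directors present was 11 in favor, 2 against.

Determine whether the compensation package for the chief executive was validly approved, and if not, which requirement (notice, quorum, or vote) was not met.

Notice: 8 days given; 9 required (8 < 9). Not satisfied.
Quorum: 15 present, but the 2 interested directors do not count, leaving 13. Quorum is 10. Satisfied.
Vote: the compensation package for the chief executive requires three-fourths of the disinterested directors present (15 − 2 = 13). 3/4 of 13 = 9.75, rounded up to 10, so 10 affirmative votes are needed; 11 voted in favor. Satisfied.

Invalid — notice requirement not satisfied.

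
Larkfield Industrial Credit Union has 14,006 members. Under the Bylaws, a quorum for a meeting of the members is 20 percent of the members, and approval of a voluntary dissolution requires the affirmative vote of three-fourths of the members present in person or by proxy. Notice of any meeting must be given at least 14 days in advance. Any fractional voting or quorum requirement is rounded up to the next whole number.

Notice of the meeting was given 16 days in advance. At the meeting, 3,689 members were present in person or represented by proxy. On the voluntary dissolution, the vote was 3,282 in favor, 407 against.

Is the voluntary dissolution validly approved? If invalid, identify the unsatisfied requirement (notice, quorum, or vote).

Notice: 16 days given; 14 required. Satisfied.
Quorum: 20% of 14,006 = 2,801.20, rounded up to 2,802; 3,689 present. Satisfied.
Vote: requires three-fourths of those present (3,689); 3/4 of 3689 = 2766.75, rounded up to 2767, so 2,767 needed; 3,282 in favor. Satisfied.

Valid — all requirements satisfied.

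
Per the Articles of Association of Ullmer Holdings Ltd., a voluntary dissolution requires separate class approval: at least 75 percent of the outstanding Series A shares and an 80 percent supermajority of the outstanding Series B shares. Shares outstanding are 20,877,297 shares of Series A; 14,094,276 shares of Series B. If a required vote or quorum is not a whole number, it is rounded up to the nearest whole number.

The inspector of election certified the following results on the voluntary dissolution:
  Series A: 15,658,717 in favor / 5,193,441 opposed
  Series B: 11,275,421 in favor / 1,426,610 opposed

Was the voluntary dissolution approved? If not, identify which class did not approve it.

Approved — every class gave the required vote.

Series A: 3/4 of 20877297 = 15657972.75, rounded up to 15657973; 15,657,973 required, 15,658,717 in favor — approved.
Series B: 4/5 of 14094276 = 11275420.80, rounded up to 11275421; 11,275,421 required, 11,275,421 in favor — approved.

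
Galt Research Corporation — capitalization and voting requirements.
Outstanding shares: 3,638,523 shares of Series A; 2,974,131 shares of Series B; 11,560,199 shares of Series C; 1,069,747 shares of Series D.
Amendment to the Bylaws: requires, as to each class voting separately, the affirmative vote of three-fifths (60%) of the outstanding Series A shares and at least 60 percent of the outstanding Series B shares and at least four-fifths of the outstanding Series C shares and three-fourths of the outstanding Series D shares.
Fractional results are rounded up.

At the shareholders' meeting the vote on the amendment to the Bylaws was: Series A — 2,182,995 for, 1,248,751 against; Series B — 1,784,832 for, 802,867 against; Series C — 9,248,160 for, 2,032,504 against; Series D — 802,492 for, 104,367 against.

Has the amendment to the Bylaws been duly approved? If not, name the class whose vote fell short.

Not approved — the Series A shares did not give the required vote.

Series A: 3/5 of 3638523 = 2183113.80, rounded up to 2183114; 2,183,114 required, 2,182,995 in favor — not approved.
Series B: 3/5 of 2974131 = 1784478.60, rounded up to 1784479; 1,784,479 required, 1,784,832 in favor — approved.
Series C: 4/5 of 11560199 = 9248159.20, rounded up to 9248160; 9,248,160 required, 9,248,160 in favor — approved.
Series D: 3/4 of 1069747 = 802310.25, rounded up to 802311; 802,311 required, 802,492 in favor — approved.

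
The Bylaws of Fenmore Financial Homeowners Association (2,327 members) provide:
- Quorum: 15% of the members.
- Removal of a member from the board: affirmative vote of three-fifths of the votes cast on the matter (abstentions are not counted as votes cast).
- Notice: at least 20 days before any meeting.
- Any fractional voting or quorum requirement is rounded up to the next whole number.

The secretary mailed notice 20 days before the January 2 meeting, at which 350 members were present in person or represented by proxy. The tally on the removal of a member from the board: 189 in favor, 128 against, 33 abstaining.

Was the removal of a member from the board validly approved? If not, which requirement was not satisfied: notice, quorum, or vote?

Notice: 20 days given; 20 required. Satisfied.
Quorum: 15% of 2,327 = 349.05, rounded up to 350; 350 present. Satisfied.
Vote: requires three-fifths of the votes cast (350 − 33 abstaining = 317); 3/5 of 317 = 190.20, rounded up to 191, so 191 needed; 189 in favor. Not satisfied.

Invalid — vote requirement not satisfied.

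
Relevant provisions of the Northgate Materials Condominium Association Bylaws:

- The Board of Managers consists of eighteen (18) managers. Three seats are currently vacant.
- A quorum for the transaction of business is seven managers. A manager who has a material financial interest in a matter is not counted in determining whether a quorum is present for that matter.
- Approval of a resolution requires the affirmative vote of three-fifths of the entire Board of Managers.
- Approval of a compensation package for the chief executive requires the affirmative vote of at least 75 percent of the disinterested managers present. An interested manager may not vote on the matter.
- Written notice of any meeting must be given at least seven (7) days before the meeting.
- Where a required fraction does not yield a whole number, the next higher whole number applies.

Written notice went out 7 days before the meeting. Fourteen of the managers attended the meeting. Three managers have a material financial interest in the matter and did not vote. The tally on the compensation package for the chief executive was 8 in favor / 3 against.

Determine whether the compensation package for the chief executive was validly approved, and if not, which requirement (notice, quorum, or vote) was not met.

Notice: 7 days given; 7 required (7 ≥ 7). Satisfied.
Quorum: 14 present, but the 3 interested managers do not count, leaving 11. Quorum is 7. Satisfied.
Vote: the compensation package for the chief executive requires three-fourths of the disinterested managers present (14 − 3 = 11). 3/4 of 11 = 8.25, rounded up to 9, so 9 affirmative votes are needed; 8 voted in favor. Not satisfied.

Invalid — vote requirement not satisfied.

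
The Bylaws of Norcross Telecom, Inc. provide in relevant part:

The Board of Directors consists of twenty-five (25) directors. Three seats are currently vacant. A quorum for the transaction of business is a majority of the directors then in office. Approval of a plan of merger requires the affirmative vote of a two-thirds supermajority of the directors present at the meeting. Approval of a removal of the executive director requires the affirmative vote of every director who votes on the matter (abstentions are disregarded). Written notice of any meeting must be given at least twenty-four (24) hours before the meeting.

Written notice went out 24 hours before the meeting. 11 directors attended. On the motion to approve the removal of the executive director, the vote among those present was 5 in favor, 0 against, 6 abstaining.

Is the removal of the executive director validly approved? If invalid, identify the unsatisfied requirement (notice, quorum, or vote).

Notice: 24 hours given; 24 required (24 ≥ 24). Satisfied.
Quorum: 11 present; quorum is 12. Not satisfied.
Vote: the removal of the executive director requires the unanimous vote of the votes cast (11 present − 6 abstaining = 5). Unanimous means all 5, so 5 affirmative votes are needed; 5 voted in favor. Satisfied. (Moot — without a quorum no business can be validly transacted.)

Invalid — quorum requirement not satisfied.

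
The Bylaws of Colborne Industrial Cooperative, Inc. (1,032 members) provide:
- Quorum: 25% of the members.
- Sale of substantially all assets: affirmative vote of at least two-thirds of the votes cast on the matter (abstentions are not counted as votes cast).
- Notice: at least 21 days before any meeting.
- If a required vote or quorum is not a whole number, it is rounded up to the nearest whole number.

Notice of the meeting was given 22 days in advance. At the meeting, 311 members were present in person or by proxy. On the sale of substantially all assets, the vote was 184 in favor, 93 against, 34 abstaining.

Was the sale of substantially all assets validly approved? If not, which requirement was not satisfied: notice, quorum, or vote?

Notice: 22 days given; 21 required. Satisfied.
Quorum: 25% of 1,032 = 258; 311 present. Satisfied.
Vote: requires two-thirds of the votes cast (311 − 34 abstaining = 277); 2/3 of 277 = 184.67, rounded up to 185, so 185 needed; 184 in favor. Not satisfied.

Invalid — vote requirement not satisfied.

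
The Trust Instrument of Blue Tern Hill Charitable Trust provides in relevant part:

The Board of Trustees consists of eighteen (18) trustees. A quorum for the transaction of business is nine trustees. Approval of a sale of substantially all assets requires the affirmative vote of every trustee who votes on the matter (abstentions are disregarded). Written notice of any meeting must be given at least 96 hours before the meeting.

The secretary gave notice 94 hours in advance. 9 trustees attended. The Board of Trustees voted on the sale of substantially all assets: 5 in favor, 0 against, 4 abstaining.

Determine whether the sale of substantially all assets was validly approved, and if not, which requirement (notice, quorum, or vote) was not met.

Notice: 94 hours given; 96 required (94 < 96). Not satisfied.
Quorum: 9 present; quorum is 9. Satisfied.
Vote: the sale of substantially all assets requires the unanimous vote of the votes cast (9 present − 4 abstaining = 5). Unanimous means all 5, so 5 affirmative votes are needed; 5 voted in favor. Satisfied.

Invalid — notice requirement not satisfied.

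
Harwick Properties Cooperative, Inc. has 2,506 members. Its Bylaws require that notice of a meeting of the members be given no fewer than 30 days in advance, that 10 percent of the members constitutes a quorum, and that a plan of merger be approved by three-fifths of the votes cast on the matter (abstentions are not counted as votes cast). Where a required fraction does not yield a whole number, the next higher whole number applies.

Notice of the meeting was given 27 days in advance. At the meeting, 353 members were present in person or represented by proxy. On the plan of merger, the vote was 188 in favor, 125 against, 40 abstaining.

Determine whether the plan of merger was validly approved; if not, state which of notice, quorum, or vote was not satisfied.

Notice: 27 days given; 30 required. Not satisfied.
Quorum: 10% of 2,506 = 250.60, rounded up to 251; 353 present. Satisfied.
Vote: requires three-fifths of the votes cast (353 − 40 abstaining = 313); 3/5 of 313 = 187.80, rounded up to 188, so 188 needed; 188 in favor. Satisfied.

Invalid — notice requirement not satisfied.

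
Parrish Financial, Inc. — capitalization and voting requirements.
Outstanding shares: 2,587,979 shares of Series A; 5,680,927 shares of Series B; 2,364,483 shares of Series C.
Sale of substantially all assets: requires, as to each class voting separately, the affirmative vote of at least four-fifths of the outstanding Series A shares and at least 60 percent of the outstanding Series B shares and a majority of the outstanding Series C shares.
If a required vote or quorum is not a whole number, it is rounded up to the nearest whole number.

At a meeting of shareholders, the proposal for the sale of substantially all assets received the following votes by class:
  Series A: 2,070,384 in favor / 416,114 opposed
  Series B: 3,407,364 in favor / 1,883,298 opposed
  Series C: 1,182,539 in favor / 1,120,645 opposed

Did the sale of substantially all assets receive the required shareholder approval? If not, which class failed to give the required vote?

Not approved — the Series B shares did not give the required vote.

Series A: 4/5 of 2587979 = 2070383.20, rounded up to 2070384; 2,070,384 required, 2,070,384 in favor — approved.
Series B: 3/5 of 5680927 = 3408556.20, rounded up to 3408557; 3,408,557 required, 3,407,364 in favor — not approved.
Series C: a majority of 2364483 is 1182242; 1,182,242 required, 1,182,539 in favor — approved.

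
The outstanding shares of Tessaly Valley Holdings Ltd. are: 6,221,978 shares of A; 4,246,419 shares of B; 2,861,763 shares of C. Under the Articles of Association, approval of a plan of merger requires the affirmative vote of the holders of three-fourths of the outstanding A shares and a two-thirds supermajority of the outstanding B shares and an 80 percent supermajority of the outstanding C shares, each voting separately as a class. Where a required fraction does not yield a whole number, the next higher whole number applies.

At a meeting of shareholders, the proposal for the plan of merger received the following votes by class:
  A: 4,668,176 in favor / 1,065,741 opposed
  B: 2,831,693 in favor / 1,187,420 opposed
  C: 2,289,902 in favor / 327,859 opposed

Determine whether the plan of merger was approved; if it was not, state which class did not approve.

A: 3/4 of 6221978 = 4666483.50, rounded up to 4666484; 4,666,484 required, 4,668,176 in favor — approved.
B: 2/3 of 4246419 = 2830946; 2,830,946 required, 2,831,693 in favor — approved.
C: 4/5 of 2861763 = 2289410.40, rounded up to 2289411; 2,289,411 required, 2,289,902 in favor — approved.

Approved — every class gave the required vote.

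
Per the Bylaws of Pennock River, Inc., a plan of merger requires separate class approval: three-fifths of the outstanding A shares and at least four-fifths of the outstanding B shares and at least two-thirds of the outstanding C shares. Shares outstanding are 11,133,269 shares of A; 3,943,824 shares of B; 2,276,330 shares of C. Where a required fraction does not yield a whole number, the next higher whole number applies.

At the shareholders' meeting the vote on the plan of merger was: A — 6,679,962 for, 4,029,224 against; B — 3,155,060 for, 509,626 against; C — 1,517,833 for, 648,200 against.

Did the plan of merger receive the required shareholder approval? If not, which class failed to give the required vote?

Approved — every class gave the required vote.

A: 3/5 of 11133269 = 6679961.40, rounded up to 6679962; 6,679,962 required, 6,679,962 in favor — approved.
B: 4/5 of 3943824 = 3155059.20, rounded up to 3155060; 3,155,060 required, 3,155,060 in favor — approved.
C: 2/3 of 2276330 = 1517553.33, rounded up to 1517554; 1,517,554 required, 1,517,833 in favor — approved.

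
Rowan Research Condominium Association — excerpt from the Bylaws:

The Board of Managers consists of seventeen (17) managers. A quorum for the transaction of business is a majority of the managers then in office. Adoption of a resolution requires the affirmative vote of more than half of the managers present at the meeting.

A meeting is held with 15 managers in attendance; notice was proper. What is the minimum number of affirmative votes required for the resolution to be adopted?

The resolution requires a majority of the managers present (15).
A majority of 15 is 8.

8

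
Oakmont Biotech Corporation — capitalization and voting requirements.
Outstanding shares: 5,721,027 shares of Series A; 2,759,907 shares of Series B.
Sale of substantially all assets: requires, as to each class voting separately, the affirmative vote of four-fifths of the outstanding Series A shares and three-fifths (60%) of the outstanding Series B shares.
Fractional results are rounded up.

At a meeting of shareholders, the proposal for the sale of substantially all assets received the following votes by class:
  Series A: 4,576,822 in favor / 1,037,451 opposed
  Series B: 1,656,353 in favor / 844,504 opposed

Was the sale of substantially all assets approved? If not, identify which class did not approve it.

Series A: 4/5 of 5721027 = 4576821.60, rounded up to 4576822; 4,576,822 required, 4,576,822 in favor — approved.
Series B: 3/5 of 2759907 = 1655944.20, rounded up to 1655945; 1,655,945 required, 1,656,353 in favor — approved.

Approved — every class gave the required vote.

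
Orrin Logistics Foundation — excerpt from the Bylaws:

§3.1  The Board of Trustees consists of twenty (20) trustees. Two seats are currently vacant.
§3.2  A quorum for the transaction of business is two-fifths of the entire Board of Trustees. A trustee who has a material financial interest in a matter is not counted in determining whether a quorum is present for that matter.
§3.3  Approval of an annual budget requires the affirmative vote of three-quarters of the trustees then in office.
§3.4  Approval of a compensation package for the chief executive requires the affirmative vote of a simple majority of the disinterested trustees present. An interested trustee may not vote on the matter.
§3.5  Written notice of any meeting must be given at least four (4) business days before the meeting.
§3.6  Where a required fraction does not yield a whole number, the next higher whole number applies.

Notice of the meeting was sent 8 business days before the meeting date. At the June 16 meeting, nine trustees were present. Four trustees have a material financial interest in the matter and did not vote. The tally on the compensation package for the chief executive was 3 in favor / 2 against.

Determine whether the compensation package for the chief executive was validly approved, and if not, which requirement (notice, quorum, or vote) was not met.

Notice: 8 business days given; 4 required (8 ≥ 4). Satisfied.
Quorum: 9 present, but the 4 interested trustees do not count, leaving 5. Quorum is 8. Not satisfied.
Vote: the compensation package for the chief executive requires a majority of the disinterested trustees present (9 − 4 = 5). A majority of 5 is 3, so 3 affirmative votes are needed; 3 voted in favor. Satisfied. (Moot — without a quorum no business can be validly transacted.)

Invalid — quorum requirement not satisfied.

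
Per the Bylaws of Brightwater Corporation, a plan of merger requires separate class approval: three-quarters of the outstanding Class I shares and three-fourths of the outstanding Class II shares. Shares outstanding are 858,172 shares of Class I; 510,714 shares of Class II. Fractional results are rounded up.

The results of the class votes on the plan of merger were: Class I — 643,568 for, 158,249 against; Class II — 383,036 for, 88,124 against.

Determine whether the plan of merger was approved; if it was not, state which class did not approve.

Not approved — the Class I shares did not give the required vote.

Class I: 3/4 of 858172 = 643629; 643,629 required, 643,568 in favor — not approved.
Class II: 3/4 of 510714 = 383035.50, rounded up to 383036; 383,036 required, 383,036 in favor — approved.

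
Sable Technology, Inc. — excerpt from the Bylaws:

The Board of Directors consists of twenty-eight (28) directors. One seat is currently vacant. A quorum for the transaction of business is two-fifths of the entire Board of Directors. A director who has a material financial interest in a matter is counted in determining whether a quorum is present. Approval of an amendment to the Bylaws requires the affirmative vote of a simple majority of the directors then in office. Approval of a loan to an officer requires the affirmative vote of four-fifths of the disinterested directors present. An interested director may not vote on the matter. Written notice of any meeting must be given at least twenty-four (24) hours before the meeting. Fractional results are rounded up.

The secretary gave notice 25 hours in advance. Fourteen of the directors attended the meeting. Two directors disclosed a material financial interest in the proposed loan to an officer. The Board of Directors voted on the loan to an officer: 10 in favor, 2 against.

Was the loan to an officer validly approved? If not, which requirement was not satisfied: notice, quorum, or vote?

Notice: 25 hours given; 24 required (25 ≥ 24). Satisfied.
Quorum: 14 present (interested directors count toward quorum); quorum is 12. Satisfied.
Vote: the loan to an officer requires four-fifths of the disinterested directors present (14 − 2 = 12). 4/5 of 12 = 9.60, rounded up to 10, so 10 affirmative votes are needed; 10 voted in favor. Satisfied.

Valid — all requirements satisfied.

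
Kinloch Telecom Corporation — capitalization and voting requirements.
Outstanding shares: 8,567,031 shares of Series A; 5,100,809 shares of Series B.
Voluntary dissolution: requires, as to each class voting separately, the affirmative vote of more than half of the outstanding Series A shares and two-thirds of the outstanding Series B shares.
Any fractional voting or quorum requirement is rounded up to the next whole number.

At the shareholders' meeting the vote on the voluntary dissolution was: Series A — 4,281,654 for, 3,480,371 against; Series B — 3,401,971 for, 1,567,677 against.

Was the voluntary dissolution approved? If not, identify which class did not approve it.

Series A: a majority of 8567031 is 4283516; 4,283,516 required, 4,281,654 in favor — not approved.
Series B: 2/3 of 5100809 = 3400539.33, rounded up to 3400540; 3,400,540 required, 3,401,971 in favor — approved.

Not approved — the Series A shares did not give the required vote.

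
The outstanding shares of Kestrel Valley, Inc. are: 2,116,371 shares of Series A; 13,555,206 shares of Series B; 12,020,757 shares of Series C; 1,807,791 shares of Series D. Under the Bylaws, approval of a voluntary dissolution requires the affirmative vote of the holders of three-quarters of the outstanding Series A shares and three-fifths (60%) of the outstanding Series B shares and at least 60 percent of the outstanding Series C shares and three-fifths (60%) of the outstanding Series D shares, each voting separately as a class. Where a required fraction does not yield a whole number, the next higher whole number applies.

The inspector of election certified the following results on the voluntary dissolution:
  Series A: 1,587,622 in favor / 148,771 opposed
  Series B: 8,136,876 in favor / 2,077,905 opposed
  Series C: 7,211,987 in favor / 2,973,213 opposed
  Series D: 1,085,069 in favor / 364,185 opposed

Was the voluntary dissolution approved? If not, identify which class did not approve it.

Series A: 3/4 of 2116371 = 1587278.25, rounded up to 1587279; 1,587,279 required, 1,587,622 in favor — approved.
Series B: 3/5 of 13555206 = 8133123.60, rounded up to 8133124; 8,133,124 required, 8,136,876 in favor — approved.
Series C: 3/5 of 12020757 = 7212454.20, rounded up to 7212455; 7,212,455 required, 7,211,987 in favor — not approved.
Series D: 3/5 of 1807791 = 1084674.60, rounded up to 1084675; 1,084,675 required, 1,085,069 in favor — approved.

Not approved — the Series C shares did not give the required vote.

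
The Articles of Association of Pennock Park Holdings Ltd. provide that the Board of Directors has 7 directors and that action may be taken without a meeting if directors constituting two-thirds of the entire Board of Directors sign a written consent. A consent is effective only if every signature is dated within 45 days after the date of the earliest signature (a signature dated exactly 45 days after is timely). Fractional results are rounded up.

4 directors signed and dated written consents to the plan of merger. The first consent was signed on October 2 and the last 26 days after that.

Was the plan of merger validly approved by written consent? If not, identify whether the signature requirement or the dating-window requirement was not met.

Signatures required: two-thirds of 7 — 2/3 of 7 = 4.67, rounded up to 5, so 5 needed; 4 signed. Insufficient.
Dating window: the latest signature is 26 days after the earliest; the limit is 45 days. Within the window.

Not effective — insufficient signatures.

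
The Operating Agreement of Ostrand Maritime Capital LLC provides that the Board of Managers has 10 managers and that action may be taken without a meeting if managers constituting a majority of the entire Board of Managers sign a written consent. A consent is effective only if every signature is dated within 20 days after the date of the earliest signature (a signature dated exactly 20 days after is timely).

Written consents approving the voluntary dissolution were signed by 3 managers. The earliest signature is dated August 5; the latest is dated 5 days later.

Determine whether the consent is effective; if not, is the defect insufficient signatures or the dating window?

Signatures required: a majority of 10 — a majority of 10 is 6, so 6 needed; 3 signed. Insufficient.
Dating window: the latest signature is 5 days after the earliest; the limit is 20 days. Within the window.

Not effective — insufficient signatures.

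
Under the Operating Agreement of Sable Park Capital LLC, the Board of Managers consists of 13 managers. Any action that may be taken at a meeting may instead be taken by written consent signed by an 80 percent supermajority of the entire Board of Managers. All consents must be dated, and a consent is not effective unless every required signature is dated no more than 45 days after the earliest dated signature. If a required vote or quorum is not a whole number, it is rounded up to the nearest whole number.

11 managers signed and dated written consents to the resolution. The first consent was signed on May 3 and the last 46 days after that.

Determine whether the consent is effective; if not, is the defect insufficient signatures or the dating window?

Not effective — dating-window requirement not satisfied.

Signatures required: an 80 percent supermajority of 13 — 4/5 of 13 = 10.40, rounded up to 11, so 11 needed; 11 signed. Sufficient.
Dating window: the latest signature is 46 days after the earliest; the limit is 45 days. Outside the window.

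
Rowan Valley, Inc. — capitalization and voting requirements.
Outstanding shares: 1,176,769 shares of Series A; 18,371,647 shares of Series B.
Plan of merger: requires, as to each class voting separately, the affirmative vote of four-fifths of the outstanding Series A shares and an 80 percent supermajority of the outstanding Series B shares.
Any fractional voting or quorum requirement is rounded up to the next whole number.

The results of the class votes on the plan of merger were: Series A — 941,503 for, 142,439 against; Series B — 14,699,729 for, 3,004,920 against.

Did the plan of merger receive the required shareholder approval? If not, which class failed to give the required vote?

Series A: 4/5 of 1176769 = 941415.20, rounded up to 941416; 941,416 required, 941,503 in favor — approved.
Series B: 4/5 of 18371647 = 14697317.60, rounded up to 14697318; 14,697,318 required, 14,699,729 in favor — approved.

Approved — every class gave the required vote.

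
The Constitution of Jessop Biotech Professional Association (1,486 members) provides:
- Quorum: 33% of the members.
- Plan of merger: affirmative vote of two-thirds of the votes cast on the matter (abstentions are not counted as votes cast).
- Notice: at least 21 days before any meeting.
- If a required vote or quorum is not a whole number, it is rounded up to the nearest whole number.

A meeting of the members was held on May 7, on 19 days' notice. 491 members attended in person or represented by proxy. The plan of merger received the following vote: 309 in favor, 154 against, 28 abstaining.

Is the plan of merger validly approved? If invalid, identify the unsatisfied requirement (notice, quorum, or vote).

Invalid — notice requirement not satisfied.

Notice: 19 days given; 21 required. Not satisfied.
Quorum: 33% of 1,486 = 490.38, rounded up to 491; 491 present. Satisfied.
Vote: requires two-thirds of the votes cast (491 − 28 abstaining = 463); 2/3 of 463 = 308.67, rounded up to 309, so 309 needed; 309 in favor. Satisfied.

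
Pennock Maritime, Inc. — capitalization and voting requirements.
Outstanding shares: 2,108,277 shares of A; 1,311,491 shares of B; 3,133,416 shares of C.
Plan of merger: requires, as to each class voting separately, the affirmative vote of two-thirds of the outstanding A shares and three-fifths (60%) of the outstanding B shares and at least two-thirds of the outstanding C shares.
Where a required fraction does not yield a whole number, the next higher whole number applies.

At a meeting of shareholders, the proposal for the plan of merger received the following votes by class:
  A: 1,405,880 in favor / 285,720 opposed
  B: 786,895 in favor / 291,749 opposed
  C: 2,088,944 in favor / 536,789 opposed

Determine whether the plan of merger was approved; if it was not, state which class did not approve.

Approved — every class gave the required vote.

A: 2/3 of 2108277 = 1405518; 1,405,518 required, 1,405,880 in favor — approved.
B: 3/5 of 1311491 = 786894.60, rounded up to 786895; 786,895 required, 786,895 in favor — approved.
C: 2/3 of 3133416 = 2088944; 2,088,944 required, 2,088,944 in favor — approved.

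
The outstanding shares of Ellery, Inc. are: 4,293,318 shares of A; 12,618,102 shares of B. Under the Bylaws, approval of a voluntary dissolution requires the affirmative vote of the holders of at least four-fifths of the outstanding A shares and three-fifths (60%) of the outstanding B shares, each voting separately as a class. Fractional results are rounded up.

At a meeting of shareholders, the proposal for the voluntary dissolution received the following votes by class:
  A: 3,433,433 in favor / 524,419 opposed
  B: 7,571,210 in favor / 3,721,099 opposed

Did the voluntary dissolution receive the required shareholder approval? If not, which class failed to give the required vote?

A: 4/5 of 4293318 = 3434654.40, rounded up to 3434655; 3,434,655 required, 3,433,433 in favor — not approved.
B: 3/5 of 12618102 = 7570861.20, rounded up to 7570862; 7,570,862 required, 7,571,210 in favor — approved.

Not approved — the A shares did not give the required vote.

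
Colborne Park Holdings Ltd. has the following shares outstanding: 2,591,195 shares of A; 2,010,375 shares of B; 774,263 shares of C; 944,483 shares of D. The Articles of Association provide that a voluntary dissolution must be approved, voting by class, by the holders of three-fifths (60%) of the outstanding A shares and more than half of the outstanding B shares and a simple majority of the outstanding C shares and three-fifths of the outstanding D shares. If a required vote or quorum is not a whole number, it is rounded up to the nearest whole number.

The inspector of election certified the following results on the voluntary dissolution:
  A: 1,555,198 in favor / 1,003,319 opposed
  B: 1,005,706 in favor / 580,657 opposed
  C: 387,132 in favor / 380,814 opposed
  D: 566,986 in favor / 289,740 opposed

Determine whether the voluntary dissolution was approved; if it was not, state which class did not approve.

A: 3/5 of 2591195 = 1554717; 1,554,717 required, 1,555,198 in favor — approved.
B: a majority of 2010375 is 1005188; 1,005,188 required, 1,005,706 in favor — approved.
C: a majority of 774263 is 387132; 387,132 required, 387,132 in favor — approved.
D: 3/5 of 944483 = 566689.80, rounded up to 566690; 566,690 required, 566,986 in favor — approved.

Approved — every class gave the required vote.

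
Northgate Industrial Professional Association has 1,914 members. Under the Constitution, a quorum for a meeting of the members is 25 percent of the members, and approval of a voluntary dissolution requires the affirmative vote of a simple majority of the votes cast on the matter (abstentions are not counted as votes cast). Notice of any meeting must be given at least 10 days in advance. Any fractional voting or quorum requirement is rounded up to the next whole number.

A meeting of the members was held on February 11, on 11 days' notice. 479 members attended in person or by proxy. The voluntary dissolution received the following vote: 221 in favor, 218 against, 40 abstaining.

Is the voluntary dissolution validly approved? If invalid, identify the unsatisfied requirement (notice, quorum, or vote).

Valid — all requirements satisfied.

Notice: 11 days given; 10 required. Satisfied.
Quorum: 25% of 1,914 = 478.50, rounded up to 479; 479 present. Satisfied.
Vote: requires a majority of the votes cast (479 − 40 abstaining = 439); a majority of 439 is 220, so 220 needed; 221 in favor. Satisfied.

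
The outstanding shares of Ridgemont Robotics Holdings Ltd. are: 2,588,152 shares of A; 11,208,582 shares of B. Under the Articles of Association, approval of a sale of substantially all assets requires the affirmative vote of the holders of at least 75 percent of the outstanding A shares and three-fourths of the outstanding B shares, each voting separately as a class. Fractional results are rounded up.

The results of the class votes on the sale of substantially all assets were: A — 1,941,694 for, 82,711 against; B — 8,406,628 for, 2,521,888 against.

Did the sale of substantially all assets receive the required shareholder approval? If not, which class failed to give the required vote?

Approved — every class gave the required vote.

A: 3/4 of 2588152 = 1941114; 1,941,114 required, 1,941,694 in favor — approved.
B: 3/4 of 11208582 = 8406436.50, rounded up to 8406437; 8,406,437 required, 8,406,628 in favor — approved.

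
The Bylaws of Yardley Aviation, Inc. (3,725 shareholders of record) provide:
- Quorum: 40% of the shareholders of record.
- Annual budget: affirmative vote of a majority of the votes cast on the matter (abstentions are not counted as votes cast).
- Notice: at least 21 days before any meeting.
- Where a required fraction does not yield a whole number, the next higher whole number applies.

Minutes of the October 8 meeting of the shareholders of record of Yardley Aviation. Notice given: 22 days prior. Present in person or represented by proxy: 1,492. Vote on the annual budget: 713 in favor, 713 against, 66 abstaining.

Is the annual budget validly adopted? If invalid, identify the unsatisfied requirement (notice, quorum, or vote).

Invalid — vote requirement not satisfied.

Notice: 22 days given; 21 required. Satisfied.
Quorum: 40% of 3,725 = 1,490; 1,492 present. Satisfied.
Vote: requires a majority of the votes cast (1,492 − 66 abstaining = 1,426); a majority of 1426 is 714, so 714 needed; 713 in favor. Not satisfied.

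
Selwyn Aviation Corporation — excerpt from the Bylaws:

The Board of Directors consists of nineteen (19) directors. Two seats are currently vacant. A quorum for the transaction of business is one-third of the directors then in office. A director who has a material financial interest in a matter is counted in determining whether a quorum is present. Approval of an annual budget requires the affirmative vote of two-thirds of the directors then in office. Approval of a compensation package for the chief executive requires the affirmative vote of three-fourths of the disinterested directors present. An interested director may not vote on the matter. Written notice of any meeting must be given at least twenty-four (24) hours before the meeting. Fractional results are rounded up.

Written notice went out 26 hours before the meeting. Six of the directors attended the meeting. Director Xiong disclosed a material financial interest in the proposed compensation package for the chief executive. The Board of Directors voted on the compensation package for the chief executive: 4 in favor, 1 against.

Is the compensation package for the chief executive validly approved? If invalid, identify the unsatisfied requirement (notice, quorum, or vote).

Valid — all requirements satisfied.

Notice: 26 hours given; 24 required (26 ≥ 24). Satisfied.
Quorum: 6 present (interested directors count toward quorum); quorum is 6. Satisfied.
Vote: the compensation package for the chief executive requires three-fourths of the disinterested directors present (6 − 1 = 5). 3/4 of 5 = 3.75, rounded up to 4, so 4 affirmative votes are needed; 4 voted in favor. Satisfied.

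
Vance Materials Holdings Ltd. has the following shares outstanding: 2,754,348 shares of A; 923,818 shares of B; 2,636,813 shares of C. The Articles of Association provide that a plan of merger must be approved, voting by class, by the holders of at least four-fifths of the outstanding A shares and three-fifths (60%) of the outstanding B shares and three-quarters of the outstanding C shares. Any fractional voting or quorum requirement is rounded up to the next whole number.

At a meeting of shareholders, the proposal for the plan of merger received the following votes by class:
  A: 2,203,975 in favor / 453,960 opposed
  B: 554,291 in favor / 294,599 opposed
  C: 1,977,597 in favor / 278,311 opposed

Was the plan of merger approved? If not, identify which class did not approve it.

Not approved — the C shares did not give the required vote.

A: 4/5 of 2754348 = 2203478.40, rounded up to 2203479; 2,203,479 required, 2,203,975 in favor — approved.
B: 3/5 of 923818 = 554290.80, rounded up to 554291; 554,291 required, 554,291 in favor — approved.
C: 3/4 of 2636813 = 1977609.75, rounded up to 1977610; 1,977,610 required, 1,977,597 in favor — not approved.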